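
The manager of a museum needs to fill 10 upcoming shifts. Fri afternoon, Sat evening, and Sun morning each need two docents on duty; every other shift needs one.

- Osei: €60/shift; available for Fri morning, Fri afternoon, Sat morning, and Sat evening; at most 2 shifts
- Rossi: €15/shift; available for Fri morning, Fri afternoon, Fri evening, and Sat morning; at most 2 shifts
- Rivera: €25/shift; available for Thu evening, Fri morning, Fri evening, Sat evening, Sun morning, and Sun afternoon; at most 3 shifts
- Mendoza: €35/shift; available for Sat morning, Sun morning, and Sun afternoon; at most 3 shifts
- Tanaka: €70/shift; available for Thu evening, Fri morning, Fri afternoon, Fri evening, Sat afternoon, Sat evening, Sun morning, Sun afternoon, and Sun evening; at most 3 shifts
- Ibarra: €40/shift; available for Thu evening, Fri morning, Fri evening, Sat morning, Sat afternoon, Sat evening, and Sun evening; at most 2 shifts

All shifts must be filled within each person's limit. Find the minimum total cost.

Picking the cheapest available docent for each shift independently would cost €375, but that ignores the shift limits.
An optimal schedule: Thu evening→Rivera, Fri morning→Rivera, Fri afternoon→Rossi+Osei, Fri evening→Rossi, Sat morning→Mendoza, Sat afternoon→Ibarra, Sat evening→Osei+Tanaka, Sun morning→Rivera+Mendoza, Sun afternoon→Mendoza, Sun evening→Ibarra.
Total: 25 + 25 + 15 + 60 + 15 + 35 + 40 + 60 + 70 + 25 + 35 + 35 + 40 = €480.

€480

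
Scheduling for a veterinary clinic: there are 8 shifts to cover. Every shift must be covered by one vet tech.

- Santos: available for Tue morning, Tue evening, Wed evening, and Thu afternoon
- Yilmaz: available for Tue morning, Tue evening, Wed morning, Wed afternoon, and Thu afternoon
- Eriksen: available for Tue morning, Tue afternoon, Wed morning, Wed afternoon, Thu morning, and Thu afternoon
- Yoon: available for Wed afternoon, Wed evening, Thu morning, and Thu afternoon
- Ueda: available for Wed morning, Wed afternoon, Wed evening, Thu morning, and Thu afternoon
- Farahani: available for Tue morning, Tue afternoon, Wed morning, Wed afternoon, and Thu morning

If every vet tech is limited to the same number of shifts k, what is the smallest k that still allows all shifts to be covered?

2

With 6 vet techs and 8 worker-slots to fill, someone must work at least ⌈8/6⌉ = 2 shifts, so k ≥ 2.
k = 2 works: Tue morning→Yilmaz, Tue afternoon→Eriksen, Tue evening→Santos, Wed morning→Yilmaz, Wed afternoon→Yoon, Wed evening→Santos, Thu morning→Eriksen, Thu afternoon→Yoon.
Loads: Santos 2, Yilmaz 2, Eriksen 2, Yoon 2, Ueda 0, Farahani 0 — all ≤ 2.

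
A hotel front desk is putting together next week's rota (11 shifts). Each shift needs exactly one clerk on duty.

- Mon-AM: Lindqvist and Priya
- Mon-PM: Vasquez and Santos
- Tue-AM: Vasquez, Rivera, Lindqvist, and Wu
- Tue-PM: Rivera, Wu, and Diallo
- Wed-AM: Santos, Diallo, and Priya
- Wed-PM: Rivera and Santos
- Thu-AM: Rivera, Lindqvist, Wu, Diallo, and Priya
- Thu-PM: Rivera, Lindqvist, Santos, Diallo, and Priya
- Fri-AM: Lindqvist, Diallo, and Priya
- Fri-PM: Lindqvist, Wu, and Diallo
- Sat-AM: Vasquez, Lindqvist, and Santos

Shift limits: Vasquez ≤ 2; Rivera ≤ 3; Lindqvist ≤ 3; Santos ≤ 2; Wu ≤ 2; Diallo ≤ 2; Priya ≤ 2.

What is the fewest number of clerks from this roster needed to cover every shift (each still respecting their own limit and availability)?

5

11 slots to fill and no one can take more than 3, so at least ⌈11/3⌉ = 4 clerks are needed.
Any 4 clerks together have capacity at most 3+3+2+2 = 10 < 11 slots, so 4 can never suffice.
Vasquez, Rivera, Lindqvist, Santos, and Wu alone can cover everything: Mon-AM→Lindqvist, Mon-PM→Vasquez, Tue-AM→Wu, Tue-PM→Rivera, Wed-AM→Santos, Wed-PM→Rivera, Thu-AM→Rivera, Thu-PM→Santos, Fri-AM→Lindqvist, Fri-PM→Lindqvist, Sat-AM→Vasquez.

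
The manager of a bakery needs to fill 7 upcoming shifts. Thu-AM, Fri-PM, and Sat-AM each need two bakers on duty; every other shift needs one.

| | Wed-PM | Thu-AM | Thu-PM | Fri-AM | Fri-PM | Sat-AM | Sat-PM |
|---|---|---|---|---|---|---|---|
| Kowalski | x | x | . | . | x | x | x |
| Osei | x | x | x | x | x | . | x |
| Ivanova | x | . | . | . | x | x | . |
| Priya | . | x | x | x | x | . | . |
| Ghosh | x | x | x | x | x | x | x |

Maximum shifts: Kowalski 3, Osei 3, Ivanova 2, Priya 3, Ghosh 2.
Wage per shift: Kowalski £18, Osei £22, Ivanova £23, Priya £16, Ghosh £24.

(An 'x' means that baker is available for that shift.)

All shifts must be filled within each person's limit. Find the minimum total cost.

£191

Picking the cheapest available baker for each shift independently would cost £177, but that ignores the shift limits.
An optimal schedule: Wed-PM→Osei, Thu-AM→Priya+Osei, Thu-PM→Priya, Fri-AM→Priya, Fri-PM→Kowalski+Osei, Sat-AM→Kowalski+Ivanova, Sat-PM→Kowalski.
Total: 22 + 16 + 22 + 16 + 16 + 18 + 22 + 18 + 23 + 18 = £191.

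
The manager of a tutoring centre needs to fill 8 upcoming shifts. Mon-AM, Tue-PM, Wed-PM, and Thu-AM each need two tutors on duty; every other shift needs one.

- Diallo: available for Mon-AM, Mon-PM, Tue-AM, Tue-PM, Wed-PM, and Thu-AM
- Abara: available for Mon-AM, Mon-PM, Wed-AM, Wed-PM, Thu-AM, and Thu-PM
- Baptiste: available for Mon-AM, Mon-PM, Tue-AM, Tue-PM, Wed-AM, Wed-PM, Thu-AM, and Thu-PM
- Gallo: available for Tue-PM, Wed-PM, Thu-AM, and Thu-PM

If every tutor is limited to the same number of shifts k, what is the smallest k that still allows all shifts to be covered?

3

With 4 tutors and 12 worker-slots to fill, someone must work at least ⌈12/4⌉ = 3 shifts, so k ≥ 3.
k = 3 works: Mon-AM→Diallo+Abara, Mon-PM→Diallo, Tue-AM→Diallo, Tue-PM→Baptiste+Gallo, Wed-AM→Abara, Wed-PM→Baptiste+Gallo, Thu-AM→Baptiste+Gallo, Thu-PM→Abara.
Loads: Diallo 3, Abara 3, Baptiste 3, Gallo 3 — all ≤ 3.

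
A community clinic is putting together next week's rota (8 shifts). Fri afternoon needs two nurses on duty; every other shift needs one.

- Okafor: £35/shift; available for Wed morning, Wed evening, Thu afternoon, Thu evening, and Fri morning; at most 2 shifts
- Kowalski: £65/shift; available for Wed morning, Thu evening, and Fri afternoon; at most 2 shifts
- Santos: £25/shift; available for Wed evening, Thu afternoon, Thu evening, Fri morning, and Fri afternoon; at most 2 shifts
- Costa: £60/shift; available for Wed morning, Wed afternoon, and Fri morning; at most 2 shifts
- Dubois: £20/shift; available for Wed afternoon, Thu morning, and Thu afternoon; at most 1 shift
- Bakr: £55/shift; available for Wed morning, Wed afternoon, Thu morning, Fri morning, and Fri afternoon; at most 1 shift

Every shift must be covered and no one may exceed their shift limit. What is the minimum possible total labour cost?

Picking the cheapest available nurse for each shift independently would cost £250, but that ignores the shift limits.
An optimal schedule: Wed morning→Costa, Wed afternoon→Bakr, Wed evening→Santos, Thu morning→Dubois, Thu afternoon→Okafor, Thu evening→Okafor, Fri morning→Costa, Fri afternoon→Santos+Kowalski.
Total: 60 + 55 + 25 + 20 + 35 + 35 + 60 + 25 + 65 = £380.

£380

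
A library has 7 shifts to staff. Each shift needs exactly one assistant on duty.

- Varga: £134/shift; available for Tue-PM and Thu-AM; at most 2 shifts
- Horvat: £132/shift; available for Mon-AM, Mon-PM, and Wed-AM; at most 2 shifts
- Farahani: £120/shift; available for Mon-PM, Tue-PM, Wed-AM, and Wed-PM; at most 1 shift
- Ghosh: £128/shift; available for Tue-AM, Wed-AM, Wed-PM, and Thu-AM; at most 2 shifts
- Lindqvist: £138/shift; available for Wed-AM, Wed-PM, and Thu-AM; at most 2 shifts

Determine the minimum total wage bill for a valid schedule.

£908

Mon-AM can only be covered by Horvat, so that assignment is forced.
Tue-AM can only be covered by Ghosh, so that assignment is forced.
Picking the cheapest available assistant for each shift independently would cost £868, but that ignores the shift limits.
An optimal schedule: Mon-AM→Horvat, Mon-PM→Horvat, Tue-AM→Ghosh, Tue-PM→Varga, Wed-AM→Ghosh, Wed-PM→Farahani, Thu-AM→Varga.
Total: 132 + 132 + 128 + 134 + 128 + 120 + 134 = £908.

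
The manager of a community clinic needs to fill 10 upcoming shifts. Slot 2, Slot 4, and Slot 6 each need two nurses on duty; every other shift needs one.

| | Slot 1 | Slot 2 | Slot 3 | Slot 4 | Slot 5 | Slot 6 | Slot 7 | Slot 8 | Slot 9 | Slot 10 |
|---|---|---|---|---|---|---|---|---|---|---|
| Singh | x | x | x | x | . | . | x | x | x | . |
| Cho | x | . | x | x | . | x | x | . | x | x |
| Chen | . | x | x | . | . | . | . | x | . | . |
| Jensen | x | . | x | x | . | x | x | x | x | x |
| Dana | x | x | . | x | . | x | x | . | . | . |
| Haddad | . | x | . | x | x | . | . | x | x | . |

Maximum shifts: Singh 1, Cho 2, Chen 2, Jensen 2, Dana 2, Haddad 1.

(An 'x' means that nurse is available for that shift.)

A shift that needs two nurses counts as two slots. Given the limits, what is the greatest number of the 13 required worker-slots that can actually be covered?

10

Total capacity across all nurses is 1+2+2+2+2+1 = 10, and 13 slots are needed, so at most 10 can be filled.
An assignment achieving 10: Slot 1→Singh, Slot 2→Chen+Dana, Slot 3→Chen, Slot 4→Dana, Slot 5→Haddad, Slot 6→Cho+Jensen, Slot 7→Jensen, Slot 10→Cho.
Loads: Singh 1/1, Cho 2/2, Chen 2/2, Jensen 2/2, Dana 2/2, Haddad 1/1.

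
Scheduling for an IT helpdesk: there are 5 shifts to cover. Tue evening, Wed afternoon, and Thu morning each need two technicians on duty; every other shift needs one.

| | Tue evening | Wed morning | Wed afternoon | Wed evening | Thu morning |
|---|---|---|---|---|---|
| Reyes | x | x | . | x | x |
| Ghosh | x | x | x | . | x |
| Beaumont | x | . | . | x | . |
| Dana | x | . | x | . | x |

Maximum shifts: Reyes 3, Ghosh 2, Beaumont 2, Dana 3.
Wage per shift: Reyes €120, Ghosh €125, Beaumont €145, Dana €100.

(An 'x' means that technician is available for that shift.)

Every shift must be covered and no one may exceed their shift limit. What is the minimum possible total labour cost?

Wed afternoon can only be covered by Ghosh and Dana, so that assignment is forced.
Picking the cheapest available technician for each shift independently would cost €905, but that ignores the shift limits.
An optimal schedule: Tue evening→Dana+Ghosh, Wed morning→Reyes, Wed afternoon→Dana+Ghosh, Wed evening→Reyes, Thu morning→Dana+Reyes.
Total: 100 + 125 + 120 + 100 + 125 + 120 + 100 + 120 = €910.

€910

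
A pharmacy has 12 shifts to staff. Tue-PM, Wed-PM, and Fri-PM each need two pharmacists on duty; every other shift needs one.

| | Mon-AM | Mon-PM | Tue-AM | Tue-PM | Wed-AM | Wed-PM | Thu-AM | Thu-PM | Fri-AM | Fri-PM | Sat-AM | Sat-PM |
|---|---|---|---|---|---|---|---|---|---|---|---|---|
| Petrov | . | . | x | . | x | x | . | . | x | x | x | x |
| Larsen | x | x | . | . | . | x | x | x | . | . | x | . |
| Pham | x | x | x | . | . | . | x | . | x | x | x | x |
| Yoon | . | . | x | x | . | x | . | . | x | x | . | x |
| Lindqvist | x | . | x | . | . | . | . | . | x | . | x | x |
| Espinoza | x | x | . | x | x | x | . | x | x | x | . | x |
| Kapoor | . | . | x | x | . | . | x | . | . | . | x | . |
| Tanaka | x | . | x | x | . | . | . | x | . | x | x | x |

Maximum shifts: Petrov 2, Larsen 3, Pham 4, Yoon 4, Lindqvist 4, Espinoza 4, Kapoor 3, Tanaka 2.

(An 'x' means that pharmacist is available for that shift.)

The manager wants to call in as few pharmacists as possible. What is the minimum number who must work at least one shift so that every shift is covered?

15 slots to fill and no one can take more than 4, so at least ⌈15/4⌉ = 4 pharmacists are needed.
Larsen, Pham, Yoon, and Espinoza alone can cover everything: Mon-AM→Pham, Mon-PM→Pham, Tue-AM→Pham, Tue-PM→Yoon+Espinoza, Wed-AM→Espinoza, Wed-PM→Yoon+Espinoza, Thu-AM→Larsen, Thu-PM→Larsen, Fri-AM→Pham, Fri-PM→Yoon+Espinoza, Sat-AM→Larsen, Sat-PM→Yoon.

4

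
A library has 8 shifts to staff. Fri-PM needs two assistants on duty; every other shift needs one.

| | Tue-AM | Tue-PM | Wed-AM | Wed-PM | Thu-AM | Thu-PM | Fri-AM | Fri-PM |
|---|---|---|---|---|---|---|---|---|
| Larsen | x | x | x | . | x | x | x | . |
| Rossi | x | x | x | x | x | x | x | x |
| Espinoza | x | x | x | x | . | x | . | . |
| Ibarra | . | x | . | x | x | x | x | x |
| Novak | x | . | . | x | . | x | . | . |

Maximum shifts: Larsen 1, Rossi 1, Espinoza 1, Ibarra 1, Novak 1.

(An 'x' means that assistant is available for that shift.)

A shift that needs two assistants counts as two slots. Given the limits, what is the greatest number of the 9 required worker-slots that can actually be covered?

5

Total capacity across all assistants is 1+1+1+1+1 = 5, and 9 slots are needed, so at most 5 can be filled.
An assignment achieving 5: Tue-AM→Espinoza, Wed-AM→Larsen, Wed-PM→Novak, Fri-PM→Rossi+Ibarra.
Loads: Larsen 1/1, Rossi 1/1, Espinoza 1/1, Ibarra 1/1, Novak 1/1.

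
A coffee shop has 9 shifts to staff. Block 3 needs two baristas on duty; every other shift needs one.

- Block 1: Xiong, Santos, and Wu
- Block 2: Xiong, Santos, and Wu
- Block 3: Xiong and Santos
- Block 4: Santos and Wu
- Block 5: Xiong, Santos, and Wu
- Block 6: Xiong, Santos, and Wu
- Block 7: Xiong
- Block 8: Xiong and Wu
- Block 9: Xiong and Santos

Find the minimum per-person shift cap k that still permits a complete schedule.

With 3 baristas and 10 worker-slots to fill, someone must work at least ⌈10/3⌉ = 4 shifts, so k ≥ 4.
k = 4 works: Block 1→Santos, Block 2→Santos, Block 3→Xiong+Santos, Block 4→Santos, Block 5→Wu, Block 6→Wu, Block 7→Xiong, Block 8→Xiong, Block 9→Xiong.
Loads: Xiong 4, Santos 4, Wu 2 — all ≤ 4.

4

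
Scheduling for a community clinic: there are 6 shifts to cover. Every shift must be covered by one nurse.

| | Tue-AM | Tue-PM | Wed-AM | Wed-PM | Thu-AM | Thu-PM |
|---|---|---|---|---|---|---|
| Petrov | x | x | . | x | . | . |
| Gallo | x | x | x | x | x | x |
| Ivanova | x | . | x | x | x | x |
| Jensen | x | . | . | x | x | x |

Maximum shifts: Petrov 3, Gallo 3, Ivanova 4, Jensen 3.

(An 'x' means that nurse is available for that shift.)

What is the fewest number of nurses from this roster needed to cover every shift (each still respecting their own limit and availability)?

2

6 slots to fill and no one can take more than 4, so at least ⌈6/4⌉ = 2 nurses are needed.
Petrov and Gallo alone can cover everything: Tue-AM→Petrov, Tue-PM→Petrov, Wed-AM→Gallo, Wed-PM→Petrov, Thu-AM→Gallo, Thu-PM→Gallo.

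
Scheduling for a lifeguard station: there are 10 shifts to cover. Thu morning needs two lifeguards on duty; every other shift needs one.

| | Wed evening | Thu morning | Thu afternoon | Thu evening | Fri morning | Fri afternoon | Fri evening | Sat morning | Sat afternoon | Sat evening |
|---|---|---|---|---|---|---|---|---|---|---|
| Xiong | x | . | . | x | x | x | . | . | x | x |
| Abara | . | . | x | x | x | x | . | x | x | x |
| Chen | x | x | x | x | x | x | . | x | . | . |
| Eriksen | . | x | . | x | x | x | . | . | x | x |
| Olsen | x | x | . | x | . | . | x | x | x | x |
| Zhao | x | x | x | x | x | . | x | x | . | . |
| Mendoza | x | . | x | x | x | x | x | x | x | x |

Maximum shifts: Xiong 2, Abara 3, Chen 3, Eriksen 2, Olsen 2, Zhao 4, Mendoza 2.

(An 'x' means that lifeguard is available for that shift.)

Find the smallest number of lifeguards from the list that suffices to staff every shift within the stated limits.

4

11 slots to fill and no one can take more than 4, so at least ⌈11/4⌉ = 3 lifeguards are needed.
Any 3 lifeguards together have capacity at most 4+3+3 = 10 < 11 slots, so 3 can never suffice.
Xiong, Abara, Chen, and Zhao alone can cover everything: Wed evening→Chen, Thu morning→Chen+Zhao, Thu afternoon→Abara, Thu evening→Chen, Fri morning→Zhao, Fri afternoon→Abara, Fri evening→Zhao, Sat morning→Abara, Sat afternoon→Xiong, Sat evening→Xiong.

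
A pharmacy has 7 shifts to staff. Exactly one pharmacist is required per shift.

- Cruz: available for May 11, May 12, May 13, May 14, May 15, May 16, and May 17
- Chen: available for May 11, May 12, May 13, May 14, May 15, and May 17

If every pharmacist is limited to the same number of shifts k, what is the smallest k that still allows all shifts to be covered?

4

With 2 pharmacists and 7 worker-slots to fill, someone must work at least ⌈7/2⌉ = 4 shifts, so k ≥ 4.
k = 4 works: May 11→Cruz, May 12→Cruz, May 13→Cruz, May 14→Chen, May 15→Chen, May 16→Cruz, May 17→Chen.
Loads: Cruz 4, Chen 3 — all ≤ 4.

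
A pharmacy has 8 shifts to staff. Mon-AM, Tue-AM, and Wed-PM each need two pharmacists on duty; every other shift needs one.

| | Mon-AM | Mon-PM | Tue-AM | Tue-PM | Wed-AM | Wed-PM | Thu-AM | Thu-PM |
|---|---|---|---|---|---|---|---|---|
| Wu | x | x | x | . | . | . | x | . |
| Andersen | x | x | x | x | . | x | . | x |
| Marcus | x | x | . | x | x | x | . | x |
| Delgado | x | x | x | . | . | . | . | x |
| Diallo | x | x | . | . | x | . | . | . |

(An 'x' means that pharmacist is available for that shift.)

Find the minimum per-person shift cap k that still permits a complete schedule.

3

With 5 pharmacists and 11 worker-slots to fill, someone must work at least ⌈11/5⌉ = 3 shifts, so k ≥ 3.
k = 3 works: Mon-AM→Delgado+Diallo, Mon-PM→Wu, Tue-AM→Wu+Andersen, Tue-PM→Andersen, Wed-AM→Marcus, Wed-PM→Andersen+Marcus, Thu-AM→Wu, Thu-PM→Marcus.
Loads: Wu 3, Andersen 3, Marcus 3, Delgado 1, Diallo 1 — all ≤ 3.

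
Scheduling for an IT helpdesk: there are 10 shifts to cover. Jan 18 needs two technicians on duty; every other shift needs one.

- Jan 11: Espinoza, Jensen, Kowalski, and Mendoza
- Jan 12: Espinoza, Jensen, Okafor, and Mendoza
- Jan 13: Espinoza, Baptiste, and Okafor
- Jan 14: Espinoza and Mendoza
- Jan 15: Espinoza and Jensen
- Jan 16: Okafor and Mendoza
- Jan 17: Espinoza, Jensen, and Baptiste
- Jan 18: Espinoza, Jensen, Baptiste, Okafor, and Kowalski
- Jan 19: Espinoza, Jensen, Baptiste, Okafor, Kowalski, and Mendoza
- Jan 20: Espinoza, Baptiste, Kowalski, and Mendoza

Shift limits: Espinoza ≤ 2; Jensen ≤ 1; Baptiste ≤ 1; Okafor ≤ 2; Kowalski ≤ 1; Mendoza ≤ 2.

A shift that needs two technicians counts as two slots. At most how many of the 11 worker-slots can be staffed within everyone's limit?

9

Total capacity across all technicians is 2+1+1+2+1+2 = 9, and 11 slots are needed, so at most 9 can be filled.
An assignment achieving 9: Jan 11→Kowalski, Jan 12→Okafor, Jan 13→Baptiste, Jan 14→Espinoza, Jan 15→Espinoza, Jan 16→Okafor, Jan 17→Jensen, Jan 19→Mendoza, Jan 20→Mendoza.
Loads: Espinoza 2/2, Jensen 1/1, Baptiste 1/1, Okafor 2/2, Kowalski 1/1, Mendoza 2/2.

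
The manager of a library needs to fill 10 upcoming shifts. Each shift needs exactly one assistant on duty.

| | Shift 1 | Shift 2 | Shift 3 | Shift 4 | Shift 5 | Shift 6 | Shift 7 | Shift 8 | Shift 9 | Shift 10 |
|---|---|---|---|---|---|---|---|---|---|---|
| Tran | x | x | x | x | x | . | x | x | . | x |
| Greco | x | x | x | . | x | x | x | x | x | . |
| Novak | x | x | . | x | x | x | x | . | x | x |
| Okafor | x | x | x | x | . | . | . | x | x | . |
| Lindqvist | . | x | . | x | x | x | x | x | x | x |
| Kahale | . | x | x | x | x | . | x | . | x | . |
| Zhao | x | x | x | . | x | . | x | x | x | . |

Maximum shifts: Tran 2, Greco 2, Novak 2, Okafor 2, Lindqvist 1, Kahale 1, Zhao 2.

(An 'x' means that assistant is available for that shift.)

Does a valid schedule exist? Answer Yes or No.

One valid schedule: Shift 1→Tran, Shift 2→Kahale, Shift 3→Greco, Shift 4→Novak, Shift 5→Novak, Shift 6→Greco, Shift 7→Lindqvist, Shift 8→Okafor, Shift 9→Okafor, Shift 10→Tran.
Loads: Tran 2/2, Greco 2/2, Novak 2/2, Okafor 2/2, Lindqvist 1/1, Kahale 1/1, Zhao 0/2 — all within limits.

Yes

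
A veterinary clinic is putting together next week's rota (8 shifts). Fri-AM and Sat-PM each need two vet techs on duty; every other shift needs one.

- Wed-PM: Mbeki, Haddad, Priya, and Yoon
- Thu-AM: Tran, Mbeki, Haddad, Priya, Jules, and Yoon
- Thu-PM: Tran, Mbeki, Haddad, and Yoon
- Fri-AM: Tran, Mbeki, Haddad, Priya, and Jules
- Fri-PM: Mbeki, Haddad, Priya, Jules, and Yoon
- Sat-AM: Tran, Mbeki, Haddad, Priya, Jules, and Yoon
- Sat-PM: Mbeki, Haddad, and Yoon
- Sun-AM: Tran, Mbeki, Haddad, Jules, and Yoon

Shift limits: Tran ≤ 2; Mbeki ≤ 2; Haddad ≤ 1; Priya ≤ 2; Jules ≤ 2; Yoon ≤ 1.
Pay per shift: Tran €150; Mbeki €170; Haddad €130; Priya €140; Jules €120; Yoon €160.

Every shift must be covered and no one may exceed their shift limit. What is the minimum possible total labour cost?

Picking the cheapest available vet tech for each shift independently would cost €1280, but that ignores the shift limits.
An optimal schedule: Wed-PM→Mbeki, Thu-AM→Jules, Thu-PM→Tran, Fri-AM→Priya+Jules, Fri-PM→Priya, Sat-AM→Yoon, Sat-PM→Mbeki+Haddad, Sun-AM→Tran.
Total: 170 + 120 + 150 + 140 + 120 + 140 + 160 + 170 + 130 + 150 = €1450.

€1450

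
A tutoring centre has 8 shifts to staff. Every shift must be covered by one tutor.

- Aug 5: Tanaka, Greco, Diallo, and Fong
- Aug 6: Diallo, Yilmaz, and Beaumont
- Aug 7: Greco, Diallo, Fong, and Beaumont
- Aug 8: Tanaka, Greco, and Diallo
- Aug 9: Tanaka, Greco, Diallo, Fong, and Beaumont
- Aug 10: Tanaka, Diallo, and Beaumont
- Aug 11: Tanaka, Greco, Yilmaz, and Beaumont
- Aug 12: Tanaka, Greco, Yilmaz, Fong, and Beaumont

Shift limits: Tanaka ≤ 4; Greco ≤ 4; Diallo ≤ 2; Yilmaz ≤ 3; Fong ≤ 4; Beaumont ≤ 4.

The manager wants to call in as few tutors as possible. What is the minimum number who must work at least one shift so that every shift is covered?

8 slots to fill and no one can take more than 4, so at least ⌈8/4⌉ = 2 tutors are needed.
Tanaka and Beaumont alone can cover everything: Aug 5→Tanaka, Aug 6→Beaumont, Aug 7→Beaumont, Aug 8→Tanaka, Aug 9→Tanaka, Aug 10→Tanaka, Aug 11→Beaumont, Aug 12→Beaumont.

2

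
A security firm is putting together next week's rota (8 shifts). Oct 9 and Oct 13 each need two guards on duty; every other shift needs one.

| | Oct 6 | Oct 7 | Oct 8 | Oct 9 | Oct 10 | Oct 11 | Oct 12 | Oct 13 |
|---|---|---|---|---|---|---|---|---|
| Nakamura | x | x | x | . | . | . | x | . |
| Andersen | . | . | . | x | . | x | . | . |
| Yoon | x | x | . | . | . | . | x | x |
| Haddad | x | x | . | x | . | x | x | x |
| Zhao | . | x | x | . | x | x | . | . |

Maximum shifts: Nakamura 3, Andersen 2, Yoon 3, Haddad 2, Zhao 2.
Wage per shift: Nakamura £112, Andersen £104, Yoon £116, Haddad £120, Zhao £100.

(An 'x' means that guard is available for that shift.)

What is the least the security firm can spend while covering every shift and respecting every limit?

Oct 9 can only be covered by Andersen and Haddad, so that assignment is forced.
Oct 10 can only be covered by Zhao, so that assignment is forced.
Oct 13 can only be covered by Yoon and Haddad, so that assignment is forced.
Picking the cheapest available guard for each shift independently would cost £1084, but that ignores the shift limits.
An optimal schedule: Oct 6→Nakamura, Oct 7→Nakamura, Oct 8→Zhao, Oct 9→Andersen+Haddad, Oct 10→Zhao, Oct 11→Andersen, Oct 12→Nakamura, Oct 13→Yoon+Haddad.
Total: 112 + 112 + 100 + 104 + 120 + 100 + 104 + 112 + 116 + 120 = £1100.

£1100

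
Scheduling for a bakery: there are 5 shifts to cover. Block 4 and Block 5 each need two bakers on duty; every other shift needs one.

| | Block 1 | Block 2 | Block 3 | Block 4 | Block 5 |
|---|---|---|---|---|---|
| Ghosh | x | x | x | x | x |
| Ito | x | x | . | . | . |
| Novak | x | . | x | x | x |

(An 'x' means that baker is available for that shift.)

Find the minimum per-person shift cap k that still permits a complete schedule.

With 3 bakers and 7 worker-slots to fill, someone must work at least ⌈7/3⌉ = 3 shifts, so k ≥ 3.
k = 3 works: Block 1→Ito, Block 2→Ghosh, Block 3→Novak, Block 4→Ghosh+Novak, Block 5→Ghosh+Novak.
Loads: Ghosh 3, Ito 1, Novak 3 — all ≤ 3.

3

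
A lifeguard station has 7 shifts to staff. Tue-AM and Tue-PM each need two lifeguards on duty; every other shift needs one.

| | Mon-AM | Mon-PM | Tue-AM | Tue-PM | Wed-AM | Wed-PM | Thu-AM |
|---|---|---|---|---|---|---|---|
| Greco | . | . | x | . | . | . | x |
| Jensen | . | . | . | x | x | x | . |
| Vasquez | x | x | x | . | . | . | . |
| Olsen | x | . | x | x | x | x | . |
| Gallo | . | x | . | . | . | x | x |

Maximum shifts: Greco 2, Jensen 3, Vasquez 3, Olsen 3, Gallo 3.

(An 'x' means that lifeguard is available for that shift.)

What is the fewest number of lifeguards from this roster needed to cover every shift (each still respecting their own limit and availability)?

9 slots to fill and no one can take more than 3, so at least ⌈9/3⌉ = 3 lifeguards are needed.
No set of 3 lifeguards can cover every shift (each such set leaves at least one shift with no one available or exceeds a cap).
Greco, Jensen, Vasquez, and Olsen alone can cover everything: Mon-AM→Vasquez, Mon-PM→Vasquez, Tue-AM→Greco+Vasquez, Tue-PM→Jensen+Olsen, Wed-AM→Jensen, Wed-PM→Jensen, Thu-AM→Greco.

4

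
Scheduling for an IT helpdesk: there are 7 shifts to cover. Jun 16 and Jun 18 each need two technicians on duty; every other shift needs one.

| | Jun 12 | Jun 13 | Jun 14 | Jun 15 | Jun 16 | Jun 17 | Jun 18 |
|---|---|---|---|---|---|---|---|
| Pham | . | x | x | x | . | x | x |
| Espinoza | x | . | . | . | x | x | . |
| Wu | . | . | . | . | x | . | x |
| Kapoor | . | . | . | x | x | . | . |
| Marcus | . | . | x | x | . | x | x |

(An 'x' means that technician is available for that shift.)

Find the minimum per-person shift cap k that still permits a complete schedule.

2

With 5 technicians and 9 worker-slots to fill, someone must work at least ⌈9/5⌉ = 2 shifts, so k ≥ 2.
k = 2 works: Jun 12→Espinoza, Jun 13→Pham, Jun 14→Pham, Jun 15→Kapoor, Jun 16→Espinoza+Wu, Jun 17→Marcus, Jun 18→Wu+Marcus.
Loads: Pham 2, Espinoza 2, Wu 2, Kapoor 1, Marcus 2 — all ≤ 2.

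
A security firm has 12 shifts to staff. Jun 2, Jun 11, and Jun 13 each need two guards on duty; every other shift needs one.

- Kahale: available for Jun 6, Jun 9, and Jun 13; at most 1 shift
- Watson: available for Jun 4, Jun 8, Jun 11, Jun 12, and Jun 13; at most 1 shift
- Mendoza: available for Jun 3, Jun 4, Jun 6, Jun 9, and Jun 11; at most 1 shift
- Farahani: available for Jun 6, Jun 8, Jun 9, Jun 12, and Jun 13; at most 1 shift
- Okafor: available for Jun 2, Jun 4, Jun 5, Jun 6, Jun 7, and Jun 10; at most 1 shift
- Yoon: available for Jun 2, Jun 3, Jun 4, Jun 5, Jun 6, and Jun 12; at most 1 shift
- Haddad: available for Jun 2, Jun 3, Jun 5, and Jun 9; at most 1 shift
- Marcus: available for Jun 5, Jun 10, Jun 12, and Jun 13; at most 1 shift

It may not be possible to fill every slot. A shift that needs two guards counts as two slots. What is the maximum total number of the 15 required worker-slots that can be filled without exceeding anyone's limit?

8

Total capacity across all guards is 1+1+1+1+1+1+1+1 = 8, and 15 slots are needed, so at most 8 can be filled.
An assignment achieving 8: Jun 2→Yoon+Haddad, Jun 7→Okafor, Jun 8→Watson, Jun 9→Kahale, Jun 10→Marcus, Jun 11→Mendoza, Jun 12→Farahani.
Loads: Kahale 1/1, Watson 1/1, Mendoza 1/1, Farahani 1/1, Okafor 1/1, Yoon 1/1, Haddad 1/1, Marcus 1/1.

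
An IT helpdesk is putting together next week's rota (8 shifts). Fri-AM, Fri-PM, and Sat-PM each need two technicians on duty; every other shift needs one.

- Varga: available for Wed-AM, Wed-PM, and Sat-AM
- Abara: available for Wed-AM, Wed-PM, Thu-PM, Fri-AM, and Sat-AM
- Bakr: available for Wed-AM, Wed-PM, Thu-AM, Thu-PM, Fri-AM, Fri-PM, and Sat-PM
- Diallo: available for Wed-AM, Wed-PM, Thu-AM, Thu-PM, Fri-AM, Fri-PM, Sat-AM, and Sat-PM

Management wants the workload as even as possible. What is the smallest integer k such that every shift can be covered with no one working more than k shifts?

3

With 4 technicians and 11 worker-slots to fill, someone must work at least ⌈11/4⌉ = 3 shifts, so k ≥ 3.
k = 3 works: Wed-AM→Varga, Wed-PM→Varga, Thu-AM→Bakr, Thu-PM→Abara, Fri-AM→Abara+Diallo, Fri-PM→Bakr+Diallo, Sat-AM→Varga, Sat-PM→Bakr+Diallo.
Loads: Varga 3, Abara 2, Bakr 3, Diallo 3 — all ≤ 3.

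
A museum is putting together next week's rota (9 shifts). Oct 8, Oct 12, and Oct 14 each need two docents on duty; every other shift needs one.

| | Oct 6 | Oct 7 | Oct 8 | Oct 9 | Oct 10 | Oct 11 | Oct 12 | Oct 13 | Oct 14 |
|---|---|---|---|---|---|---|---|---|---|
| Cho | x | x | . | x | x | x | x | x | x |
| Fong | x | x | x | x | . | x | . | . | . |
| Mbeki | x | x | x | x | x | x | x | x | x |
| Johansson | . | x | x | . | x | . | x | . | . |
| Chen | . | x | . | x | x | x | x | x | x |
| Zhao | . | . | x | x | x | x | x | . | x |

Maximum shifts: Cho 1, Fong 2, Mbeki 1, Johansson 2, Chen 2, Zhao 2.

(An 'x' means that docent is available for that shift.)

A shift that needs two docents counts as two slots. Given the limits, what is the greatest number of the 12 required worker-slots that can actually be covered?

Total capacity across all docents is 1+2+1+2+2+2 = 10, and 12 slots are needed, so at most 10 can be filled.
An assignment achieving 10: Oct 6→Cho, Oct 7→Fong, Oct 8→Fong+Johansson, Oct 9→Chen, Oct 10→Johansson, Oct 11→Zhao, Oct 13→Mbeki, Oct 14→Chen+Zhao.
Loads: Cho 1/1, Fong 2/2, Mbeki 1/1, Johansson 2/2, Chen 2/2, Zhao 2/2.

10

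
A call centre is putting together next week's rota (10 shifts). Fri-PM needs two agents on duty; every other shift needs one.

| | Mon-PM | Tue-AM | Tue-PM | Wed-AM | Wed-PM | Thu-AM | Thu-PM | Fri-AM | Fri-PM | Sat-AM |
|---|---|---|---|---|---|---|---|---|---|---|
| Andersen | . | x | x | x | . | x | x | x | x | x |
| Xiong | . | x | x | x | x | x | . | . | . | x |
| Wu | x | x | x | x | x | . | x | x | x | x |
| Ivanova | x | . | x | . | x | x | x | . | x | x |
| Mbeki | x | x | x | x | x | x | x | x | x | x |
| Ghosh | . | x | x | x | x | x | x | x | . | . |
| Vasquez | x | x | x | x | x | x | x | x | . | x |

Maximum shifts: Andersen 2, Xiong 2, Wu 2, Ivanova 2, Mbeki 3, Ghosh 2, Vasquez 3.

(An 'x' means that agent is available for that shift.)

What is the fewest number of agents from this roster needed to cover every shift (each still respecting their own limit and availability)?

11 slots to fill and no one can take more than 3, so at least ⌈11/3⌉ = 4 agents are needed.
Any 4 agents together have capacity at most 3+3+2+2 = 10 < 11 slots, so 4 can never suffice.
Andersen, Xiong, Wu, Ivanova, and Mbeki alone can cover everything: Mon-PM→Wu, Tue-AM→Andersen, Tue-PM→Mbeki, Wed-AM→Xiong, Wed-PM→Xiong, Thu-AM→Ivanova, Thu-PM→Wu, Fri-AM→Andersen, Fri-PM→Ivanova+Mbeki, Sat-AM→Mbeki.

5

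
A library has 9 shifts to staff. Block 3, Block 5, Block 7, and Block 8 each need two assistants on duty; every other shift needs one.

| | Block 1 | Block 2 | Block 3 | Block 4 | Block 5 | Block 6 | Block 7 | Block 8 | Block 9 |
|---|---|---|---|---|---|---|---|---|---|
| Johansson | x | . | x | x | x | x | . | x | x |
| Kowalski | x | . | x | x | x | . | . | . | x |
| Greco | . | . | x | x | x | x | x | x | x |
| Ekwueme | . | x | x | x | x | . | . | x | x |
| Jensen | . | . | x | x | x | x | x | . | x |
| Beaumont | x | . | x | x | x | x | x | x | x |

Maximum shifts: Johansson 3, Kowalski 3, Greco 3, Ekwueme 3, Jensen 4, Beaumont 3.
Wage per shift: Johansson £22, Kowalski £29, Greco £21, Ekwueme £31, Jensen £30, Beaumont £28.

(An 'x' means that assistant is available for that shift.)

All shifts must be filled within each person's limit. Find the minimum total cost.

£331

Block 2 can only be covered by Ekwueme, so that assignment is forced.
Picking the cheapest available assistant for each shift independently would cost £294, but that ignores the shift limits.
An optimal schedule: Block 1→Johansson, Block 2→Ekwueme, Block 3→Johansson+Kowalski, Block 4→Greco, Block 5→Beaumont+Kowalski, Block 6→Greco, Block 7→Greco+Beaumont, Block 8→Johansson+Beaumont, Block 9→Kowalski.
Total: 22 + 31 + 22 + 29 + 21 + 28 + 29 + 21 + 21 + 28 + 22 + 28 + 29 = £331.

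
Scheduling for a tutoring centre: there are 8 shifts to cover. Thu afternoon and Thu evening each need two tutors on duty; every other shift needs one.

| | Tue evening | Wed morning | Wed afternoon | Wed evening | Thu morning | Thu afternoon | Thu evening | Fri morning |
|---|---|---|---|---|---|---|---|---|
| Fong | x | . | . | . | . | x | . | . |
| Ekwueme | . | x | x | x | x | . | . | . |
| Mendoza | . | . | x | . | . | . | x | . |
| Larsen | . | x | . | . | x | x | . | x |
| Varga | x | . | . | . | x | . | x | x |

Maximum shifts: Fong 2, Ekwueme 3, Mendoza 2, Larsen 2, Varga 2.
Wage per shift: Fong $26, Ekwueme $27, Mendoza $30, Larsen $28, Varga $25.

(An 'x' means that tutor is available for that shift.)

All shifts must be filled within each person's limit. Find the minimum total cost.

Wed evening can only be covered by Ekwueme, so that assignment is forced.
Thu afternoon can only be covered by Fong and Larsen, so that assignment is forced.
Thu evening can only be covered by Mendoza and Varga, so that assignment is forced.
Picking the cheapest available tutor for each shift independently would cost $265, but that ignores the shift limits.
An optimal schedule: Tue evening→Fong, Wed morning→Ekwueme, Wed afternoon→Ekwueme, Wed evening→Ekwueme, Thu morning→Varga, Thu afternoon→Fong+Larsen, Thu evening→Mendoza+Varga, Fri morning→Larsen.
Total: 26 + 27 + 27 + 27 + 25 + 26 + 28 + 30 + 25 + 28 = $269.

$269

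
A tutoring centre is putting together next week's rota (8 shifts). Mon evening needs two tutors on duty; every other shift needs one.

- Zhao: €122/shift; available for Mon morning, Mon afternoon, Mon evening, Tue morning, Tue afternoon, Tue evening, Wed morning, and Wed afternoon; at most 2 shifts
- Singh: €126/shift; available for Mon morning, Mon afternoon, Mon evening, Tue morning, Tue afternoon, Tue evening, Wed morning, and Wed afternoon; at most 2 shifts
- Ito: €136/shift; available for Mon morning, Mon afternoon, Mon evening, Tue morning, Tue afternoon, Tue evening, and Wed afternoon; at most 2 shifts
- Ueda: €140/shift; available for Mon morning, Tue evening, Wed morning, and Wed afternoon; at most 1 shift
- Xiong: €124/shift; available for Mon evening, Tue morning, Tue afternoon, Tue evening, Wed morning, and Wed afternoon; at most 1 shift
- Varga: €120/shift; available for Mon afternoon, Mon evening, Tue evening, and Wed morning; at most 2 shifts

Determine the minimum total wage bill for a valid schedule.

€1132

Picking the cheapest available tutor for each shift independently would cost €1090, but that ignores the shift limits.
An optimal schedule: Mon morning→Zhao, Mon afternoon→Varga, Mon evening→Singh+Ito, Tue morning→Zhao, Tue afternoon→Xiong, Tue evening→Ito, Wed morning→Varga, Wed afternoon→Singh.
Total: 122 + 120 + 126 + 136 + 122 + 124 + 136 + 120 + 126 = €1132.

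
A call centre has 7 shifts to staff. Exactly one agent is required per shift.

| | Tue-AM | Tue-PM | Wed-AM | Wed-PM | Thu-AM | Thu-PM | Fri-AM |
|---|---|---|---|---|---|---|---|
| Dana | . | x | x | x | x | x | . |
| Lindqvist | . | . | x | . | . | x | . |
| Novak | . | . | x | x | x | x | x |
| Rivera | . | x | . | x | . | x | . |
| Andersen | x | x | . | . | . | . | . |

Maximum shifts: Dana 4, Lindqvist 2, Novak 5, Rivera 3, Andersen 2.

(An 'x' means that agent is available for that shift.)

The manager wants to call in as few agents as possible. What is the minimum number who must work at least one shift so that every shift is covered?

7 slots to fill and no one can take more than 5, so at least ⌈7/5⌉ = 2 agents are needed.
Novak and Andersen alone can cover everything: Tue-AM→Andersen, Tue-PM→Andersen, Wed-AM→Novak, Wed-PM→Novak, Thu-AM→Novak, Thu-PM→Novak, Fri-AM→Novak.

2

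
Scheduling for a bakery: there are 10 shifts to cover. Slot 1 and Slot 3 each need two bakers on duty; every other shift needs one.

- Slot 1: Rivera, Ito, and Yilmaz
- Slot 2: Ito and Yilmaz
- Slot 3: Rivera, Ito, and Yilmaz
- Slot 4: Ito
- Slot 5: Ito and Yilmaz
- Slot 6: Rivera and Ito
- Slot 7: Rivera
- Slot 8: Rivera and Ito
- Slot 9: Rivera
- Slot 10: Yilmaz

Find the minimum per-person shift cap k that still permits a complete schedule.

4

With 3 bakers and 12 worker-slots to fill, someone must work at least ⌈12/3⌉ = 4 shifts, so k ≥ 4.
k = 4 works: Slot 1→Ito+Yilmaz, Slot 2→Ito, Slot 3→Ito+Yilmaz, Slot 4→Ito, Slot 5→Yilmaz, Slot 6→Rivera, Slot 7→Rivera, Slot 8→Rivera, Slot 9→Rivera, Slot 10→Yilmaz.
Loads: Rivera 4, Ito 4, Yilmaz 4 — all ≤ 4.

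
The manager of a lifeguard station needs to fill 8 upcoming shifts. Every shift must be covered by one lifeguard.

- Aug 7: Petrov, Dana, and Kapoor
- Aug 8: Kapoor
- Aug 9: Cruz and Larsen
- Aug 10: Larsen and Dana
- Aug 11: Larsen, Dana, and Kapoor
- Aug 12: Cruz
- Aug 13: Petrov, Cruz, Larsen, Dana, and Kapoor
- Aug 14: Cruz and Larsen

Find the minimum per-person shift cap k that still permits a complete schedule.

2

With 5 lifeguards and 8 worker-slots to fill, someone must work at least ⌈8/5⌉ = 2 shifts, so k ≥ 2.
k = 2 works: Aug 7→Petrov, Aug 8→Kapoor, Aug 9→Cruz, Aug 10→Larsen, Aug 11→Dana, Aug 12→Cruz, Aug 13→Petrov, Aug 14→Larsen.
Loads: Petrov 2, Cruz 2, Larsen 2, Dana 1, Kapoor 1 — all ≤ 2.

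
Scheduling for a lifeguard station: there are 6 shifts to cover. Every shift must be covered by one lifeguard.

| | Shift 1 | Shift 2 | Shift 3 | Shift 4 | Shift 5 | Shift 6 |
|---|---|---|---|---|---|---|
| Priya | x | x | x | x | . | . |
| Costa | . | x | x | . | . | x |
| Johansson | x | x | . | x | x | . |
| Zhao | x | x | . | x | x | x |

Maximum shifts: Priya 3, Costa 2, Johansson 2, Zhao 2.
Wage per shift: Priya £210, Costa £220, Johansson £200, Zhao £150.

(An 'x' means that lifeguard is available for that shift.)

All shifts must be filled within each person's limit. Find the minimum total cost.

Picking the cheapest available lifeguard for each shift independently would cost £960, but that ignores the shift limits.
An optimal schedule: Shift 1→Johansson, Shift 2→Priya, Shift 3→Priya, Shift 4→Johansson, Shift 5→Zhao, Shift 6→Zhao.
Total: 200 + 210 + 210 + 200 + 150 + 150 = £1120.

£1120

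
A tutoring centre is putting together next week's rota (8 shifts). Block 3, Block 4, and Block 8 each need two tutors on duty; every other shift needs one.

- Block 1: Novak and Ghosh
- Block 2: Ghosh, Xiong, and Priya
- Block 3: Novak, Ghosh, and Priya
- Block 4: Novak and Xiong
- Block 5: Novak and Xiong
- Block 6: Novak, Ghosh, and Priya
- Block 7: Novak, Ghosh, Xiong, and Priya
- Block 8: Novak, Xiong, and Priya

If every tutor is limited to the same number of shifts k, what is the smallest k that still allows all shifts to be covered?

3

With 4 tutors and 11 worker-slots to fill, someone must work at least ⌈11/4⌉ = 3 shifts, so k ≥ 3.
k = 3 works: Block 1→Novak, Block 2→Ghosh, Block 3→Ghosh+Priya, Block 4→Novak+Xiong, Block 5→Novak, Block 6→Ghosh, Block 7→Xiong, Block 8→Xiong+Priya.
Loads: Novak 3, Ghosh 3, Xiong 3, Priya 2 — all ≤ 3.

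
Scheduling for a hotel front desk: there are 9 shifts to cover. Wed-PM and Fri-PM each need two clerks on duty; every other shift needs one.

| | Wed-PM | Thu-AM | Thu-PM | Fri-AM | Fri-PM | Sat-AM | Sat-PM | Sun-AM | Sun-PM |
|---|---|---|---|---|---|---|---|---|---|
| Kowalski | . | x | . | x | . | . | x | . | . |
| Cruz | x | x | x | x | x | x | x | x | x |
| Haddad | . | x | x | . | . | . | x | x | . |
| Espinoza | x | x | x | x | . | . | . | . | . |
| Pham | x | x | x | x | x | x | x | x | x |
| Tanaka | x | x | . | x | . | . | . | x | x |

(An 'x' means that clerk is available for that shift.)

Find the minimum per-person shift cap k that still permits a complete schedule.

2

With 6 clerks and 11 worker-slots to fill, someone must work at least ⌈11/6⌉ = 2 shifts, so k ≥ 2.
k = 2 works: Wed-PM→Espinoza+Tanaka, Thu-AM→Espinoza, Thu-PM→Haddad, Fri-AM→Kowalski, Fri-PM→Cruz+Pham, Sat-AM→Cruz, Sat-PM→Kowalski, Sun-AM→Haddad, Sun-PM→Pham.
Loads: Kowalski 2, Cruz 2, Haddad 2, Espinoza 2, Pham 2, Tanaka 1 — all ≤ 2.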